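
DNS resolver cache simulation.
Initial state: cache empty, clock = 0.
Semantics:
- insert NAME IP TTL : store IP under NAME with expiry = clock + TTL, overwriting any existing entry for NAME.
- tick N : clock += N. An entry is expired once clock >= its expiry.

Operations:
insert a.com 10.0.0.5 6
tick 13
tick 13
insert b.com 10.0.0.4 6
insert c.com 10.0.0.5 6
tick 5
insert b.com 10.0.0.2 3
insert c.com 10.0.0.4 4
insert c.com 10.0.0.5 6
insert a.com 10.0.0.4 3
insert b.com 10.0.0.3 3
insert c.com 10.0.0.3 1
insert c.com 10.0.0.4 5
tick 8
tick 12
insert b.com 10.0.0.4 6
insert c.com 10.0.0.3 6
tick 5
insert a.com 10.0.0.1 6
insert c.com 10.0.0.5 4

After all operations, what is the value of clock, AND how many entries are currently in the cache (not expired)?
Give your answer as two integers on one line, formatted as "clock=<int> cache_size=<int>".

Answer: clock=56 cache_size=3

Derivation:
Op 1: insert a.com -> 10.0.0.5 (expiry=0+6=6). clock=0
Op 2: tick 13 -> clock=13. purged={a.com}
Op 3: tick 13 -> clock=26.
Op 4: insert b.com -> 10.0.0.4 (expiry=26+6=32). clock=26
Op 5: insert c.com -> 10.0.0.5 (expiry=26+6=32). clock=26
Op 6: tick 5 -> clock=31.
Op 7: insert b.com -> 10.0.0.2 (expiry=31+3=34). clock=31
Op 8: insert c.com -> 10.0.0.4 (expiry=31+4=35). clock=31
Op 9: insert c.com -> 10.0.0.5 (expiry=31+6=37). clock=31
Op 10: insert a.com -> 10.0.0.4 (expiry=31+3=34). clock=31
Op 11: insert b.com -> 10.0.0.3 (expiry=31+3=34). clock=31
Op 12: insert c.com -> 10.0.0.3 (expiry=31+1=32). clock=31
Op 13: insert c.com -> 10.0.0.4 (expiry=31+5=36). clock=31
Op 14: tick 8 -> clock=39. purged={a.com,b.com,c.com}
Op 15: tick 12 -> clock=51.
Op 16: insert b.com -> 10.0.0.4 (expiry=51+6=57). clock=51
Op 17: insert c.com -> 10.0.0.3 (expiry=51+6=57). clock=51
Op 18: tick 5 -> clock=56.
Op 19: insert a.com -> 10.0.0.1 (expiry=56+6=62). clock=56
Op 20: insert c.com -> 10.0.0.5 (expiry=56+4=60). clock=56
Final clock = 56
Final cache (unexpired): {a.com,b.com,c.com} -> size=3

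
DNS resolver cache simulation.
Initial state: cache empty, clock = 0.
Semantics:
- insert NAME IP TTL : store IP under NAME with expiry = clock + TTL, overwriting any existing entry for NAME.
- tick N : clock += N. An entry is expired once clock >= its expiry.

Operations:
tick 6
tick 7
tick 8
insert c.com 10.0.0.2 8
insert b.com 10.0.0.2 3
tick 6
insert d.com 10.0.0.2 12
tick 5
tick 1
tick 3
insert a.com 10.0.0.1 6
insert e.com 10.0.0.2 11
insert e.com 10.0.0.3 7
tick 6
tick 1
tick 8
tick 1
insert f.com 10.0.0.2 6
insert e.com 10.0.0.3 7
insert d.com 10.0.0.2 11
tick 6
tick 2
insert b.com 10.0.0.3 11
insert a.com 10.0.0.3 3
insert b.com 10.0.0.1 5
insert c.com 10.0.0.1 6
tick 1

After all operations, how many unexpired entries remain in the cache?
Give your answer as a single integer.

Op 1: tick 6 -> clock=6.
Op 2: tick 7 -> clock=13.
Op 3: tick 8 -> clock=21.
Op 4: insert c.com -> 10.0.0.2 (expiry=21+8=29). clock=21
Op 5: insert b.com -> 10.0.0.2 (expiry=21+3=24). clock=21
Op 6: tick 6 -> clock=27. purged={b.com}
Op 7: insert d.com -> 10.0.0.2 (expiry=27+12=39). clock=27
Op 8: tick 5 -> clock=32. purged={c.com}
Op 9: tick 1 -> clock=33.
Op 10: tick 3 -> clock=36.
Op 11: insert a.com -> 10.0.0.1 (expiry=36+6=42). clock=36
Op 12: insert e.com -> 10.0.0.2 (expiry=36+11=47). clock=36
Op 13: insert e.com -> 10.0.0.3 (expiry=36+7=43). clock=36
Op 14: tick 6 -> clock=42. purged={a.com,d.com}
Op 15: tick 1 -> clock=43. purged={e.com}
Op 16: tick 8 -> clock=51.
Op 17: tick 1 -> clock=52.
Op 18: insert f.com -> 10.0.0.2 (expiry=52+6=58). clock=52
Op 19: insert e.com -> 10.0.0.3 (expiry=52+7=59). clock=52
Op 20: insert d.com -> 10.0.0.2 (expiry=52+11=63). clock=52
Op 21: tick 6 -> clock=58. purged={f.com}
Op 22: tick 2 -> clock=60. purged={e.com}
Op 23: insert b.com -> 10.0.0.3 (expiry=60+11=71). clock=60
Op 24: insert a.com -> 10.0.0.3 (expiry=60+3=63). clock=60
Op 25: insert b.com -> 10.0.0.1 (expiry=60+5=65). clock=60
Op 26: insert c.com -> 10.0.0.1 (expiry=60+6=66). clock=60
Op 27: tick 1 -> clock=61.
Final cache (unexpired): {a.com,b.com,c.com,d.com} -> size=4

Answer: 4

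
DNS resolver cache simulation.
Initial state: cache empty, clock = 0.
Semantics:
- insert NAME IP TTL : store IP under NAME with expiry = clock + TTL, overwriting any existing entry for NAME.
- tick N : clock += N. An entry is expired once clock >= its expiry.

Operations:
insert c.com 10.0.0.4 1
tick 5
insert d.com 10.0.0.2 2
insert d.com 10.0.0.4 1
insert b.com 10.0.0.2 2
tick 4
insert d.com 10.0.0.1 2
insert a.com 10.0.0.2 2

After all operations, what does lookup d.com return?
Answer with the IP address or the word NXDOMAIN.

Answer: 10.0.0.1

Derivation:
Op 1: insert c.com -> 10.0.0.4 (expiry=0+1=1). clock=0
Op 2: tick 5 -> clock=5. purged={c.com}
Op 3: insert d.com -> 10.0.0.2 (expiry=5+2=7). clock=5
Op 4: insert d.com -> 10.0.0.4 (expiry=5+1=6). clock=5
Op 5: insert b.com -> 10.0.0.2 (expiry=5+2=7). clock=5
Op 6: tick 4 -> clock=9. purged={b.com,d.com}
Op 7: insert d.com -> 10.0.0.1 (expiry=9+2=11). clock=9
Op 8: insert a.com -> 10.0.0.2 (expiry=9+2=11). clock=9
lookup d.com: present, ip=10.0.0.1 expiry=11 > clock=9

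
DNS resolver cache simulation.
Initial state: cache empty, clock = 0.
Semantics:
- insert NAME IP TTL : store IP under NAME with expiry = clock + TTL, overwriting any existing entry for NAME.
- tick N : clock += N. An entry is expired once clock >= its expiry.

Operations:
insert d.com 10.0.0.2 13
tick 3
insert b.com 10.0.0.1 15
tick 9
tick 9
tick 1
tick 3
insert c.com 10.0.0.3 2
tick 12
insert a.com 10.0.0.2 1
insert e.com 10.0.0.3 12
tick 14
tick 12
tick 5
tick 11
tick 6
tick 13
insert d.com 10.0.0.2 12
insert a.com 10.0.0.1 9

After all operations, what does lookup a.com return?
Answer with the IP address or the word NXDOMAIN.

Answer: 10.0.0.1

Derivation:
Op 1: insert d.com -> 10.0.0.2 (expiry=0+13=13). clock=0
Op 2: tick 3 -> clock=3.
Op 3: insert b.com -> 10.0.0.1 (expiry=3+15=18). clock=3
Op 4: tick 9 -> clock=12.
Op 5: tick 9 -> clock=21. purged={b.com,d.com}
Op 6: tick 1 -> clock=22.
Op 7: tick 3 -> clock=25.
Op 8: insert c.com -> 10.0.0.3 (expiry=25+2=27). clock=25
Op 9: tick 12 -> clock=37. purged={c.com}
Op 10: insert a.com -> 10.0.0.2 (expiry=37+1=38). clock=37
Op 11: insert e.com -> 10.0.0.3 (expiry=37+12=49). clock=37
Op 12: tick 14 -> clock=51. purged={a.com,e.com}
Op 13: tick 12 -> clock=63.
Op 14: tick 5 -> clock=68.
Op 15: tick 11 -> clock=79.
Op 16: tick 6 -> clock=85.
Op 17: tick 13 -> clock=98.
Op 18: insert d.com -> 10.0.0.2 (expiry=98+12=110). clock=98
Op 19: insert a.com -> 10.0.0.1 (expiry=98+9=107). clock=98
lookup a.com: present, ip=10.0.0.1 expiry=107 > clock=98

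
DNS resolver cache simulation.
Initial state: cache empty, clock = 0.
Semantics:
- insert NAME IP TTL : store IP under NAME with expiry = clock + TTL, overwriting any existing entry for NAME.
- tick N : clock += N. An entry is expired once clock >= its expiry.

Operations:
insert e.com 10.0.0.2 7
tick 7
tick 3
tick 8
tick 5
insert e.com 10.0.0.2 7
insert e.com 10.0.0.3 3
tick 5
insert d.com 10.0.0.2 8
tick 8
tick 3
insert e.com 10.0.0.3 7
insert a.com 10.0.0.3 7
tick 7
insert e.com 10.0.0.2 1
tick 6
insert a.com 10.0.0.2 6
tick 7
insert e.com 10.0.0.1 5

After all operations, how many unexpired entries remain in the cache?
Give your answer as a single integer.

Op 1: insert e.com -> 10.0.0.2 (expiry=0+7=7). clock=0
Op 2: tick 7 -> clock=7. purged={e.com}
Op 3: tick 3 -> clock=10.
Op 4: tick 8 -> clock=18.
Op 5: tick 5 -> clock=23.
Op 6: insert e.com -> 10.0.0.2 (expiry=23+7=30). clock=23
Op 7: insert e.com -> 10.0.0.3 (expiry=23+3=26). clock=23
Op 8: tick 5 -> clock=28. purged={e.com}
Op 9: insert d.com -> 10.0.0.2 (expiry=28+8=36). clock=28
Op 10: tick 8 -> clock=36. purged={d.com}
Op 11: tick 3 -> clock=39.
Op 12: insert e.com -> 10.0.0.3 (expiry=39+7=46). clock=39
Op 13: insert a.com -> 10.0.0.3 (expiry=39+7=46). clock=39
Op 14: tick 7 -> clock=46. purged={a.com,e.com}
Op 15: insert e.com -> 10.0.0.2 (expiry=46+1=47). clock=46
Op 16: tick 6 -> clock=52. purged={e.com}
Op 17: insert a.com -> 10.0.0.2 (expiry=52+6=58). clock=52
Op 18: tick 7 -> clock=59. purged={a.com}
Op 19: insert e.com -> 10.0.0.1 (expiry=59+5=64). clock=59
Final cache (unexpired): {e.com} -> size=1

Answer: 1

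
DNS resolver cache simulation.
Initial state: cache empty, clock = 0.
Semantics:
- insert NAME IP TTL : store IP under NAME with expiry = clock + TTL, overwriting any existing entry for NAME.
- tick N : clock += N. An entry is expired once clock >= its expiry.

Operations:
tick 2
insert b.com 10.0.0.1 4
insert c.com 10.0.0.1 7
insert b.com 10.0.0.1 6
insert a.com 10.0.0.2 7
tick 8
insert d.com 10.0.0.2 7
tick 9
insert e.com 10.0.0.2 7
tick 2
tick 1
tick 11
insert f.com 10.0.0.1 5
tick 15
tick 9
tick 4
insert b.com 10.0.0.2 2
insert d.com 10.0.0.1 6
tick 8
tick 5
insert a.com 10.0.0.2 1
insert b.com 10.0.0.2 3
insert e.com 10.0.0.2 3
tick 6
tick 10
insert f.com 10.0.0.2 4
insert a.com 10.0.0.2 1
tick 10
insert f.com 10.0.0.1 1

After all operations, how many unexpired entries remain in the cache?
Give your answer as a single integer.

Op 1: tick 2 -> clock=2.
Op 2: insert b.com -> 10.0.0.1 (expiry=2+4=6). clock=2
Op 3: insert c.com -> 10.0.0.1 (expiry=2+7=9). clock=2
Op 4: insert b.com -> 10.0.0.1 (expiry=2+6=8). clock=2
Op 5: insert a.com -> 10.0.0.2 (expiry=2+7=9). clock=2
Op 6: tick 8 -> clock=10. purged={a.com,b.com,c.com}
Op 7: insert d.com -> 10.0.0.2 (expiry=10+7=17). clock=10
Op 8: tick 9 -> clock=19. purged={d.com}
Op 9: insert e.com -> 10.0.0.2 (expiry=19+7=26). clock=19
Op 10: tick 2 -> clock=21.
Op 11: tick 1 -> clock=22.
Op 12: tick 11 -> clock=33. purged={e.com}
Op 13: insert f.com -> 10.0.0.1 (expiry=33+5=38). clock=33
Op 14: tick 15 -> clock=48. purged={f.com}
Op 15: tick 9 -> clock=57.
Op 16: tick 4 -> clock=61.
Op 17: insert b.com -> 10.0.0.2 (expiry=61+2=63). clock=61
Op 18: insert d.com -> 10.0.0.1 (expiry=61+6=67). clock=61
Op 19: tick 8 -> clock=69. purged={b.com,d.com}
Op 20: tick 5 -> clock=74.
Op 21: insert a.com -> 10.0.0.2 (expiry=74+1=75). clock=74
Op 22: insert b.com -> 10.0.0.2 (expiry=74+3=77). clock=74
Op 23: insert e.com -> 10.0.0.2 (expiry=74+3=77). clock=74
Op 24: tick 6 -> clock=80. purged={a.com,b.com,e.com}
Op 25: tick 10 -> clock=90.
Op 26: insert f.com -> 10.0.0.2 (expiry=90+4=94). clock=90
Op 27: insert a.com -> 10.0.0.2 (expiry=90+1=91). clock=90
Op 28: tick 10 -> clock=100. purged={a.com,f.com}
Op 29: insert f.com -> 10.0.0.1 (expiry=100+1=101). clock=100
Final cache (unexpired): {f.com} -> size=1

Answer: 1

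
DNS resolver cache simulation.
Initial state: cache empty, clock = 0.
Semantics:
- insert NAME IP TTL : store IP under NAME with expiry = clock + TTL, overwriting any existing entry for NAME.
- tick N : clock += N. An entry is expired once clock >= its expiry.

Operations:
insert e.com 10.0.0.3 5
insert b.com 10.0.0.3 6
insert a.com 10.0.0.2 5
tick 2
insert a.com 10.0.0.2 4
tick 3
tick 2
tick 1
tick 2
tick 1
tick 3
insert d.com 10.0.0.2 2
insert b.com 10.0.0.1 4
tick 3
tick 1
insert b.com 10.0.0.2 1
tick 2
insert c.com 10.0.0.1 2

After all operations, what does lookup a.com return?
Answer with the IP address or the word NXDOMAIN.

Answer: NXDOMAIN

Derivation:
Op 1: insert e.com -> 10.0.0.3 (expiry=0+5=5). clock=0
Op 2: insert b.com -> 10.0.0.3 (expiry=0+6=6). clock=0
Op 3: insert a.com -> 10.0.0.2 (expiry=0+5=5). clock=0
Op 4: tick 2 -> clock=2.
Op 5: insert a.com -> 10.0.0.2 (expiry=2+4=6). clock=2
Op 6: tick 3 -> clock=5. purged={e.com}
Op 7: tick 2 -> clock=7. purged={a.com,b.com}
Op 8: tick 1 -> clock=8.
Op 9: tick 2 -> clock=10.
Op 10: tick 1 -> clock=11.
Op 11: tick 3 -> clock=14.
Op 12: insert d.com -> 10.0.0.2 (expiry=14+2=16). clock=14
Op 13: insert b.com -> 10.0.0.1 (expiry=14+4=18). clock=14
Op 14: tick 3 -> clock=17. purged={d.com}
Op 15: tick 1 -> clock=18. purged={b.com}
Op 16: insert b.com -> 10.0.0.2 (expiry=18+1=19). clock=18
Op 17: tick 2 -> clock=20. purged={b.com}
Op 18: insert c.com -> 10.0.0.1 (expiry=20+2=22). clock=20
lookup a.com: not in cache (expired or never inserted)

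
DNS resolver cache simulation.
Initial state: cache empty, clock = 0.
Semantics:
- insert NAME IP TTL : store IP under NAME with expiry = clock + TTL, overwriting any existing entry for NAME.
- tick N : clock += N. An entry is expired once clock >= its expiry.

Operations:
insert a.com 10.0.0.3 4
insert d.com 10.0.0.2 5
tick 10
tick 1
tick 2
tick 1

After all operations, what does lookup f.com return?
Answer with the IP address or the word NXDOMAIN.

Op 1: insert a.com -> 10.0.0.3 (expiry=0+4=4). clock=0
Op 2: insert d.com -> 10.0.0.2 (expiry=0+5=5). clock=0
Op 3: tick 10 -> clock=10. purged={a.com,d.com}
Op 4: tick 1 -> clock=11.
Op 5: tick 2 -> clock=13.
Op 6: tick 1 -> clock=14.
lookup f.com: not in cache (expired or never inserted)

Answer: NXDOMAIN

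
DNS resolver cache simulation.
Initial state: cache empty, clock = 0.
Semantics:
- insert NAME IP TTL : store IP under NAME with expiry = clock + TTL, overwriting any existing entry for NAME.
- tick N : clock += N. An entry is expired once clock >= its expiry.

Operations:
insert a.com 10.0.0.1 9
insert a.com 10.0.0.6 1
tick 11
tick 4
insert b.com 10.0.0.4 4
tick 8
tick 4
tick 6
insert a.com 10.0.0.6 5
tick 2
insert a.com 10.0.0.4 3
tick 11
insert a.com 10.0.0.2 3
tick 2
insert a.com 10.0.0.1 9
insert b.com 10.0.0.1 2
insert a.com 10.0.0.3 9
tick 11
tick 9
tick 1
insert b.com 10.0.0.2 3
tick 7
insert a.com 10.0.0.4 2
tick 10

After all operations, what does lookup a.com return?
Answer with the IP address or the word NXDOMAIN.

Op 1: insert a.com -> 10.0.0.1 (expiry=0+9=9). clock=0
Op 2: insert a.com -> 10.0.0.6 (expiry=0+1=1). clock=0
Op 3: tick 11 -> clock=11. purged={a.com}
Op 4: tick 4 -> clock=15.
Op 5: insert b.com -> 10.0.0.4 (expiry=15+4=19). clock=15
Op 6: tick 8 -> clock=23. purged={b.com}
Op 7: tick 4 -> clock=27.
Op 8: tick 6 -> clock=33.
Op 9: insert a.com -> 10.0.0.6 (expiry=33+5=38). clock=33
Op 10: tick 2 -> clock=35.
Op 11: insert a.com -> 10.0.0.4 (expiry=35+3=38). clock=35
Op 12: tick 11 -> clock=46. purged={a.com}
Op 13: insert a.com -> 10.0.0.2 (expiry=46+3=49). clock=46
Op 14: tick 2 -> clock=48.
Op 15: insert a.com -> 10.0.0.1 (expiry=48+9=57). clock=48
Op 16: insert b.com -> 10.0.0.1 (expiry=48+2=50). clock=48
Op 17: insert a.com -> 10.0.0.3 (expiry=48+9=57). clock=48
Op 18: tick 11 -> clock=59. purged={a.com,b.com}
Op 19: tick 9 -> clock=68.
Op 20: tick 1 -> clock=69.
Op 21: insert b.com -> 10.0.0.2 (expiry=69+3=72). clock=69
Op 22: tick 7 -> clock=76. purged={b.com}
Op 23: insert a.com -> 10.0.0.4 (expiry=76+2=78). clock=76
Op 24: tick 10 -> clock=86. purged={a.com}
lookup a.com: not in cache (expired or never inserted)

Answer: NXDOMAIN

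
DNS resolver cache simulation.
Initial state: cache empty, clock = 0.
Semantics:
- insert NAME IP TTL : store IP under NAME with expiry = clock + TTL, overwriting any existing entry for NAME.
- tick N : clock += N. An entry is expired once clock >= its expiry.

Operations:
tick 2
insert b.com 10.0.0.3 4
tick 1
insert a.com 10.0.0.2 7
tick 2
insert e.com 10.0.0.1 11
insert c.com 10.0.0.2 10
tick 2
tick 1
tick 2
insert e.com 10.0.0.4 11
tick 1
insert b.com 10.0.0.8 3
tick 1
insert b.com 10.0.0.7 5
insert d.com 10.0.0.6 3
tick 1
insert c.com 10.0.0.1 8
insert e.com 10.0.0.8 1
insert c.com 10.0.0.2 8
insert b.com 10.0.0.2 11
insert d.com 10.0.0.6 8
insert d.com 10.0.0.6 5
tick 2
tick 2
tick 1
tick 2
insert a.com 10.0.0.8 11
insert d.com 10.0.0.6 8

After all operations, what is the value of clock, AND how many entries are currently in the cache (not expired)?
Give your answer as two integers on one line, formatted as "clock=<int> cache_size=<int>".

Op 1: tick 2 -> clock=2.
Op 2: insert b.com -> 10.0.0.3 (expiry=2+4=6). clock=2
Op 3: tick 1 -> clock=3.
Op 4: insert a.com -> 10.0.0.2 (expiry=3+7=10). clock=3
Op 5: tick 2 -> clock=5.
Op 6: insert e.com -> 10.0.0.1 (expiry=5+11=16). clock=5
Op 7: insert c.com -> 10.0.0.2 (expiry=5+10=15). clock=5
Op 8: tick 2 -> clock=7. purged={b.com}
Op 9: tick 1 -> clock=8.
Op 10: tick 2 -> clock=10. purged={a.com}
Op 11: insert e.com -> 10.0.0.4 (expiry=10+11=21). clock=10
Op 12: tick 1 -> clock=11.
Op 13: insert b.com -> 10.0.0.8 (expiry=11+3=14). clock=11
Op 14: tick 1 -> clock=12.
Op 15: insert b.com -> 10.0.0.7 (expiry=12+5=17). clock=12
Op 16: insert d.com -> 10.0.0.6 (expiry=12+3=15). clock=12
Op 17: tick 1 -> clock=13.
Op 18: insert c.com -> 10.0.0.1 (expiry=13+8=21). clock=13
Op 19: insert e.com -> 10.0.0.8 (expiry=13+1=14). clock=13
Op 20: insert c.com -> 10.0.0.2 (expiry=13+8=21). clock=13
Op 21: insert b.com -> 10.0.0.2 (expiry=13+11=24). clock=13
Op 22: insert d.com -> 10.0.0.6 (expiry=13+8=21). clock=13
Op 23: insert d.com -> 10.0.0.6 (expiry=13+5=18). clock=13
Op 24: tick 2 -> clock=15. purged={e.com}
Op 25: tick 2 -> clock=17.
Op 26: tick 1 -> clock=18. purged={d.com}
Op 27: tick 2 -> clock=20.
Op 28: insert a.com -> 10.0.0.8 (expiry=20+11=31). clock=20
Op 29: insert d.com -> 10.0.0.6 (expiry=20+8=28). clock=20
Final clock = 20
Final cache (unexpired): {a.com,b.com,c.com,d.com} -> size=4

Answer: clock=20 cache_size=4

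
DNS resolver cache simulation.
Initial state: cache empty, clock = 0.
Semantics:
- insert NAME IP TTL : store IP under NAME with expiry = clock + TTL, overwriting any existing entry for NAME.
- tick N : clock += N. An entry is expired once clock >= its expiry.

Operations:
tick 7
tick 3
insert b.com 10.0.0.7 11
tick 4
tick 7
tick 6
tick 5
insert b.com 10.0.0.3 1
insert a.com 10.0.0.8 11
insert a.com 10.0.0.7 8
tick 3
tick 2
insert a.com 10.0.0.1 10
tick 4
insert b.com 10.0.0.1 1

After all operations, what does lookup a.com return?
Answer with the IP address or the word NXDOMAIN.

Op 1: tick 7 -> clock=7.
Op 2: tick 3 -> clock=10.
Op 3: insert b.com -> 10.0.0.7 (expiry=10+11=21). clock=10
Op 4: tick 4 -> clock=14.
Op 5: tick 7 -> clock=21. purged={b.com}
Op 6: tick 6 -> clock=27.
Op 7: tick 5 -> clock=32.
Op 8: insert b.com -> 10.0.0.3 (expiry=32+1=33). clock=32
Op 9: insert a.com -> 10.0.0.8 (expiry=32+11=43). clock=32
Op 10: insert a.com -> 10.0.0.7 (expiry=32+8=40). clock=32
Op 11: tick 3 -> clock=35. purged={b.com}
Op 12: tick 2 -> clock=37.
Op 13: insert a.com -> 10.0.0.1 (expiry=37+10=47). clock=37
Op 14: tick 4 -> clock=41.
Op 15: insert b.com -> 10.0.0.1 (expiry=41+1=42). clock=41
lookup a.com: present, ip=10.0.0.1 expiry=47 > clock=41

Answer: 10.0.0.1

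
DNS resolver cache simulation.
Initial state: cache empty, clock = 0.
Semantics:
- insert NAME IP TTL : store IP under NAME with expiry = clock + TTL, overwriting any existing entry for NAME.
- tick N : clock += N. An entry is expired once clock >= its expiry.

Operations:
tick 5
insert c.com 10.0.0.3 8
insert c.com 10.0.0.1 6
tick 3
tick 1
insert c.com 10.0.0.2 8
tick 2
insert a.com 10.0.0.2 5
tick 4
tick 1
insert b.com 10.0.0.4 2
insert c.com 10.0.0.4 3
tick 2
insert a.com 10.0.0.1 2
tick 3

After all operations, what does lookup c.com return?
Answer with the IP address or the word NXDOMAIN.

Answer: NXDOMAIN

Derivation:
Op 1: tick 5 -> clock=5.
Op 2: insert c.com -> 10.0.0.3 (expiry=5+8=13). clock=5
Op 3: insert c.com -> 10.0.0.1 (expiry=5+6=11). clock=5
Op 4: tick 3 -> clock=8.
Op 5: tick 1 -> clock=9.
Op 6: insert c.com -> 10.0.0.2 (expiry=9+8=17). clock=9
Op 7: tick 2 -> clock=11.
Op 8: insert a.com -> 10.0.0.2 (expiry=11+5=16). clock=11
Op 9: tick 4 -> clock=15.
Op 10: tick 1 -> clock=16. purged={a.com}
Op 11: insert b.com -> 10.0.0.4 (expiry=16+2=18). clock=16
Op 12: insert c.com -> 10.0.0.4 (expiry=16+3=19). clock=16
Op 13: tick 2 -> clock=18. purged={b.com}
Op 14: insert a.com -> 10.0.0.1 (expiry=18+2=20). clock=18
Op 15: tick 3 -> clock=21. purged={a.com,c.com}
lookup c.com: not in cache (expired or never inserted)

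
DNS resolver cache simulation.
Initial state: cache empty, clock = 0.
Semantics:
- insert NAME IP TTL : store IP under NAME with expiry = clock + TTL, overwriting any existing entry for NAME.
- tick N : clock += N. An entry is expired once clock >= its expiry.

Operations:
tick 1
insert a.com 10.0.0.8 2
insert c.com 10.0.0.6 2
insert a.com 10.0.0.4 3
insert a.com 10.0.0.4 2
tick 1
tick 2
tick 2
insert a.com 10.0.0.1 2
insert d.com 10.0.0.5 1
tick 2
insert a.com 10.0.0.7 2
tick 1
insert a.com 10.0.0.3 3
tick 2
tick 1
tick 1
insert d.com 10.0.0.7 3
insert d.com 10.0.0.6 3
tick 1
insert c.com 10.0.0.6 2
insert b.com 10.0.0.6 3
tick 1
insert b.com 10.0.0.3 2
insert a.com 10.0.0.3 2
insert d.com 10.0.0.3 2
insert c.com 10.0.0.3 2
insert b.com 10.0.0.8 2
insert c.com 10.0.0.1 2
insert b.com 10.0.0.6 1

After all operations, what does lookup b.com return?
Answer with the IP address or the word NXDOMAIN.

Answer: 10.0.0.6

Derivation:
Op 1: tick 1 -> clock=1.
Op 2: insert a.com -> 10.0.0.8 (expiry=1+2=3). clock=1
Op 3: insert c.com -> 10.0.0.6 (expiry=1+2=3). clock=1
Op 4: insert a.com -> 10.0.0.4 (expiry=1+3=4). clock=1
Op 5: insert a.com -> 10.0.0.4 (expiry=1+2=3). clock=1
Op 6: tick 1 -> clock=2.
Op 7: tick 2 -> clock=4. purged={a.com,c.com}
Op 8: tick 2 -> clock=6.
Op 9: insert a.com -> 10.0.0.1 (expiry=6+2=8). clock=6
Op 10: insert d.com -> 10.0.0.5 (expiry=6+1=7). clock=6
Op 11: tick 2 -> clock=8. purged={a.com,d.com}
Op 12: insert a.com -> 10.0.0.7 (expiry=8+2=10). clock=8
Op 13: tick 1 -> clock=9.
Op 14: insert a.com -> 10.0.0.3 (expiry=9+3=12). clock=9
Op 15: tick 2 -> clock=11.
Op 16: tick 1 -> clock=12. purged={a.com}
Op 17: tick 1 -> clock=13.
Op 18: insert d.com -> 10.0.0.7 (expiry=13+3=16). clock=13
Op 19: insert d.com -> 10.0.0.6 (expiry=13+3=16). clock=13
Op 20: tick 1 -> clock=14.
Op 21: insert c.com -> 10.0.0.6 (expiry=14+2=16). clock=14
Op 22: insert b.com -> 10.0.0.6 (expiry=14+3=17). clock=14
Op 23: tick 1 -> clock=15.
Op 24: insert b.com -> 10.0.0.3 (expiry=15+2=17). clock=15
Op 25: insert a.com -> 10.0.0.3 (expiry=15+2=17). clock=15
Op 26: insert d.com -> 10.0.0.3 (expiry=15+2=17). clock=15
Op 27: insert c.com -> 10.0.0.3 (expiry=15+2=17). clock=15
Op 28: insert b.com -> 10.0.0.8 (expiry=15+2=17). clock=15
Op 29: insert c.com -> 10.0.0.1 (expiry=15+2=17). clock=15
Op 30: insert b.com -> 10.0.0.6 (expiry=15+1=16). clock=15
lookup b.com: present, ip=10.0.0.6 expiry=16 > clock=15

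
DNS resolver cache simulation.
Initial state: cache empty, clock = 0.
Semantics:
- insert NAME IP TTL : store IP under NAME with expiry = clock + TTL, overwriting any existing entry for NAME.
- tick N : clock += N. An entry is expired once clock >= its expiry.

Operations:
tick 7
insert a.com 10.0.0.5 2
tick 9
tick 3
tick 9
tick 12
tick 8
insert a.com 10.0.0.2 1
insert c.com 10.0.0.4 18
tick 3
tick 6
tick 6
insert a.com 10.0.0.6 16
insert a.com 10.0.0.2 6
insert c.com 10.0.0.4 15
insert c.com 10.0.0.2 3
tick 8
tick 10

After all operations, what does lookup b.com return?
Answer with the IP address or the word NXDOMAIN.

Op 1: tick 7 -> clock=7.
Op 2: insert a.com -> 10.0.0.5 (expiry=7+2=9). clock=7
Op 3: tick 9 -> clock=16. purged={a.com}
Op 4: tick 3 -> clock=19.
Op 5: tick 9 -> clock=28.
Op 6: tick 12 -> clock=40.
Op 7: tick 8 -> clock=48.
Op 8: insert a.com -> 10.0.0.2 (expiry=48+1=49). clock=48
Op 9: insert c.com -> 10.0.0.4 (expiry=48+18=66). clock=48
Op 10: tick 3 -> clock=51. purged={a.com}
Op 11: tick 6 -> clock=57.
Op 12: tick 6 -> clock=63.
Op 13: insert a.com -> 10.0.0.6 (expiry=63+16=79). clock=63
Op 14: insert a.com -> 10.0.0.2 (expiry=63+6=69). clock=63
Op 15: insert c.com -> 10.0.0.4 (expiry=63+15=78). clock=63
Op 16: insert c.com -> 10.0.0.2 (expiry=63+3=66). clock=63
Op 17: tick 8 -> clock=71. purged={a.com,c.com}
Op 18: tick 10 -> clock=81.
lookup b.com: not in cache (expired or never inserted)

Answer: NXDOMAIN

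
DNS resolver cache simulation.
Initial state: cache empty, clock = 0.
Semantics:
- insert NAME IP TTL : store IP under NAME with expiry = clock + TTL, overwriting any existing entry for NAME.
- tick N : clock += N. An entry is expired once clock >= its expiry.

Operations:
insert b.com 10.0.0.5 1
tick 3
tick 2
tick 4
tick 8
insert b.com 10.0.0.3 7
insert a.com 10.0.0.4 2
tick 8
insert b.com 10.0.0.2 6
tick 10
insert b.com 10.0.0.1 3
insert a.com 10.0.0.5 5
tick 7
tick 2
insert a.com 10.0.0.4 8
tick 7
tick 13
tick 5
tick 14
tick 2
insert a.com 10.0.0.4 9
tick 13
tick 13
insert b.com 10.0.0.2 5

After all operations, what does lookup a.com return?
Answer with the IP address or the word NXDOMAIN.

Answer: NXDOMAIN

Derivation:
Op 1: insert b.com -> 10.0.0.5 (expiry=0+1=1). clock=0
Op 2: tick 3 -> clock=3. purged={b.com}
Op 3: tick 2 -> clock=5.
Op 4: tick 4 -> clock=9.
Op 5: tick 8 -> clock=17.
Op 6: insert b.com -> 10.0.0.3 (expiry=17+7=24). clock=17
Op 7: insert a.com -> 10.0.0.4 (expiry=17+2=19). clock=17
Op 8: tick 8 -> clock=25. purged={a.com,b.com}
Op 9: insert b.com -> 10.0.0.2 (expiry=25+6=31). clock=25
Op 10: tick 10 -> clock=35. purged={b.com}
Op 11: insert b.com -> 10.0.0.1 (expiry=35+3=38). clock=35
Op 12: insert a.com -> 10.0.0.5 (expiry=35+5=40). clock=35
Op 13: tick 7 -> clock=42. purged={a.com,b.com}
Op 14: tick 2 -> clock=44.
Op 15: insert a.com -> 10.0.0.4 (expiry=44+8=52). clock=44
Op 16: tick 7 -> clock=51.
Op 17: tick 13 -> clock=64. purged={a.com}
Op 18: tick 5 -> clock=69.
Op 19: tick 14 -> clock=83.
Op 20: tick 2 -> clock=85.
Op 21: insert a.com -> 10.0.0.4 (expiry=85+9=94). clock=85
Op 22: tick 13 -> clock=98. purged={a.com}
Op 23: tick 13 -> clock=111.
Op 24: insert b.com -> 10.0.0.2 (expiry=111+5=116). clock=111
lookup a.com: not in cache (expired or never inserted)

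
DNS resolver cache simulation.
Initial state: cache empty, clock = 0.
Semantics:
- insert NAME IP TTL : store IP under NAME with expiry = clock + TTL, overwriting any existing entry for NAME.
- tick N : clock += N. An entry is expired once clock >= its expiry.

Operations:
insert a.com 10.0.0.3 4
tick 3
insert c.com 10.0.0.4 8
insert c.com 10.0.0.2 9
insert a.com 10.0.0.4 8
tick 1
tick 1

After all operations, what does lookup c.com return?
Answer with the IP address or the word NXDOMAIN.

Op 1: insert a.com -> 10.0.0.3 (expiry=0+4=4). clock=0
Op 2: tick 3 -> clock=3.
Op 3: insert c.com -> 10.0.0.4 (expiry=3+8=11). clock=3
Op 4: insert c.com -> 10.0.0.2 (expiry=3+9=12). clock=3
Op 5: insert a.com -> 10.0.0.4 (expiry=3+8=11). clock=3
Op 6: tick 1 -> clock=4.
Op 7: tick 1 -> clock=5.
lookup c.com: present, ip=10.0.0.2 expiry=12 > clock=5

Answer: 10.0.0.2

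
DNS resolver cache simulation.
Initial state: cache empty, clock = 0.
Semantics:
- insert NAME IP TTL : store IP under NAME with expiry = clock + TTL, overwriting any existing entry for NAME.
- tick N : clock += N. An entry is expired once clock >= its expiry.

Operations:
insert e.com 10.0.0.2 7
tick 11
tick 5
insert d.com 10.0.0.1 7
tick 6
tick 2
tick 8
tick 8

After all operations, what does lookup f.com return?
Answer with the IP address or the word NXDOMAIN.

Op 1: insert e.com -> 10.0.0.2 (expiry=0+7=7). clock=0
Op 2: tick 11 -> clock=11. purged={e.com}
Op 3: tick 5 -> clock=16.
Op 4: insert d.com -> 10.0.0.1 (expiry=16+7=23). clock=16
Op 5: tick 6 -> clock=22.
Op 6: tick 2 -> clock=24. purged={d.com}
Op 7: tick 8 -> clock=32.
Op 8: tick 8 -> clock=40.
lookup f.com: not in cache (expired or never inserted)

Answer: NXDOMAIN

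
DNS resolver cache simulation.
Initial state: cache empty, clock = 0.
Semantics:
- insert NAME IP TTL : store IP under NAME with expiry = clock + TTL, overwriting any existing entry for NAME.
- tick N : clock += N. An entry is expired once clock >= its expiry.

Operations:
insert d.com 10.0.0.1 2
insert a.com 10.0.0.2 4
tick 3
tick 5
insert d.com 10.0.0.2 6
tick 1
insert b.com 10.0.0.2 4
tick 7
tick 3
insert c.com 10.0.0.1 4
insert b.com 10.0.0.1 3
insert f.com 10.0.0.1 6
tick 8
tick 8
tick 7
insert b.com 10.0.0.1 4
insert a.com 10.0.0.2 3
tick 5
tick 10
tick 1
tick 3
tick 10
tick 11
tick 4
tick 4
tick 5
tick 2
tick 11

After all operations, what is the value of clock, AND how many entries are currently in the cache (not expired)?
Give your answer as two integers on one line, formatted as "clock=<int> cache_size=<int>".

Op 1: insert d.com -> 10.0.0.1 (expiry=0+2=2). clock=0
Op 2: insert a.com -> 10.0.0.2 (expiry=0+4=4). clock=0
Op 3: tick 3 -> clock=3. purged={d.com}
Op 4: tick 5 -> clock=8. purged={a.com}
Op 5: insert d.com -> 10.0.0.2 (expiry=8+6=14). clock=8
Op 6: tick 1 -> clock=9.
Op 7: insert b.com -> 10.0.0.2 (expiry=9+4=13). clock=9
Op 8: tick 7 -> clock=16. purged={b.com,d.com}
Op 9: tick 3 -> clock=19.
Op 10: insert c.com -> 10.0.0.1 (expiry=19+4=23). clock=19
Op 11: insert b.com -> 10.0.0.1 (expiry=19+3=22). clock=19
Op 12: insert f.com -> 10.0.0.1 (expiry=19+6=25). clock=19
Op 13: tick 8 -> clock=27. purged={b.com,c.com,f.com}
Op 14: tick 8 -> clock=35.
Op 15: tick 7 -> clock=42.
Op 16: insert b.com -> 10.0.0.1 (expiry=42+4=46). clock=42
Op 17: insert a.com -> 10.0.0.2 (expiry=42+3=45). clock=42
Op 18: tick 5 -> clock=47. purged={a.com,b.com}
Op 19: tick 10 -> clock=57.
Op 20: tick 1 -> clock=58.
Op 21: tick 3 -> clock=61.
Op 22: tick 10 -> clock=71.
Op 23: tick 11 -> clock=82.
Op 24: tick 4 -> clock=86.
Op 25: tick 4 -> clock=90.
Op 26: tick 5 -> clock=95.
Op 27: tick 2 -> clock=97.
Op 28: tick 11 -> clock=108.
Final clock = 108
Final cache (unexpired): {} -> size=0

Answer: clock=108 cache_size=0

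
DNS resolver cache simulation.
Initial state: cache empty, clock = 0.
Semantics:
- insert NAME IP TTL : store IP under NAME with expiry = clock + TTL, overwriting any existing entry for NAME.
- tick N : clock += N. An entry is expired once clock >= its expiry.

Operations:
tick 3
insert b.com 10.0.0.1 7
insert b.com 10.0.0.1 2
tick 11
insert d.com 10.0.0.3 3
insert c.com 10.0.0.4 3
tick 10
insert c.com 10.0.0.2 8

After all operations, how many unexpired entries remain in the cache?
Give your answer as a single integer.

Op 1: tick 3 -> clock=3.
Op 2: insert b.com -> 10.0.0.1 (expiry=3+7=10). clock=3
Op 3: insert b.com -> 10.0.0.1 (expiry=3+2=5). clock=3
Op 4: tick 11 -> clock=14. purged={b.com}
Op 5: insert d.com -> 10.0.0.3 (expiry=14+3=17). clock=14
Op 6: insert c.com -> 10.0.0.4 (expiry=14+3=17). clock=14
Op 7: tick 10 -> clock=24. purged={c.com,d.com}
Op 8: insert c.com -> 10.0.0.2 (expiry=24+8=32). clock=24
Final cache (unexpired): {c.com} -> size=1

Answer: 1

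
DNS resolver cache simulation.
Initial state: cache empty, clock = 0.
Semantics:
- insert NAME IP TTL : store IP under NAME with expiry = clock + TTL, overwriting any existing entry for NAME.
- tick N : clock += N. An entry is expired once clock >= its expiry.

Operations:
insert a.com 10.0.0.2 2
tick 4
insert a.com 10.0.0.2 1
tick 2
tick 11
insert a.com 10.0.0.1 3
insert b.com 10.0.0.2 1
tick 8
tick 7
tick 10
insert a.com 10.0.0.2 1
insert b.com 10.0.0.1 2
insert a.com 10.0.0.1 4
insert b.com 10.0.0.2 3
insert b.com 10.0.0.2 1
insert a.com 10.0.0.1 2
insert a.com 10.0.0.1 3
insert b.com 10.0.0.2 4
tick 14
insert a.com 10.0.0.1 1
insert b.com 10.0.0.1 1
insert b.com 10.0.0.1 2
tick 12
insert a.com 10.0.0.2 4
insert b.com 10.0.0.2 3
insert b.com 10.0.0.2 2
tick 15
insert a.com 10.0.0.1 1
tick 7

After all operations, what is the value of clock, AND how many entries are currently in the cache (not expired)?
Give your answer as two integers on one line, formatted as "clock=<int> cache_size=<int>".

Op 1: insert a.com -> 10.0.0.2 (expiry=0+2=2). clock=0
Op 2: tick 4 -> clock=4. purged={a.com}
Op 3: insert a.com -> 10.0.0.2 (expiry=4+1=5). clock=4
Op 4: tick 2 -> clock=6. purged={a.com}
Op 5: tick 11 -> clock=17.
Op 6: insert a.com -> 10.0.0.1 (expiry=17+3=20). clock=17
Op 7: insert b.com -> 10.0.0.2 (expiry=17+1=18). clock=17
Op 8: tick 8 -> clock=25. purged={a.com,b.com}
Op 9: tick 7 -> clock=32.
Op 10: tick 10 -> clock=42.
Op 11: insert a.com -> 10.0.0.2 (expiry=42+1=43). clock=42
Op 12: insert b.com -> 10.0.0.1 (expiry=42+2=44). clock=42
Op 13: insert a.com -> 10.0.0.1 (expiry=42+4=46). clock=42
Op 14: insert b.com -> 10.0.0.2 (expiry=42+3=45). clock=42
Op 15: insert b.com -> 10.0.0.2 (expiry=42+1=43). clock=42
Op 16: insert a.com -> 10.0.0.1 (expiry=42+2=44). clock=42
Op 17: insert a.com -> 10.0.0.1 (expiry=42+3=45). clock=42
Op 18: insert b.com -> 10.0.0.2 (expiry=42+4=46). clock=42
Op 19: tick 14 -> clock=56. purged={a.com,b.com}
Op 20: insert a.com -> 10.0.0.1 (expiry=56+1=57). clock=56
Op 21: insert b.com -> 10.0.0.1 (expiry=56+1=57). clock=56
Op 22: insert b.com -> 10.0.0.1 (expiry=56+2=58). clock=56
Op 23: tick 12 -> clock=68. purged={a.com,b.com}
Op 24: insert a.com -> 10.0.0.2 (expiry=68+4=72). clock=68
Op 25: insert b.com -> 10.0.0.2 (expiry=68+3=71). clock=68
Op 26: insert b.com -> 10.0.0.2 (expiry=68+2=70). clock=68
Op 27: tick 15 -> clock=83. purged={a.com,b.com}
Op 28: insert a.com -> 10.0.0.1 (expiry=83+1=84). clock=83
Op 29: tick 7 -> clock=90. purged={a.com}
Final clock = 90
Final cache (unexpired): {} -> size=0

Answer: clock=90 cache_size=0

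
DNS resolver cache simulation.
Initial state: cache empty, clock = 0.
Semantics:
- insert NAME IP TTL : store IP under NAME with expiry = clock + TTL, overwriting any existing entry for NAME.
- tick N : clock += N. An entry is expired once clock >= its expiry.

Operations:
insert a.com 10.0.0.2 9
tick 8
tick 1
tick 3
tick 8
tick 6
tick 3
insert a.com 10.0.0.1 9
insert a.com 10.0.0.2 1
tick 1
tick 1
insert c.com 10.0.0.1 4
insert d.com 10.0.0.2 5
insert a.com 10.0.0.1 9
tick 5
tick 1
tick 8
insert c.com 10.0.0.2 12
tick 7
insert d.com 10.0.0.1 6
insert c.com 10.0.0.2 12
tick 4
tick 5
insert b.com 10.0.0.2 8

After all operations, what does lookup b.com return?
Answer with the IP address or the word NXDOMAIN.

Op 1: insert a.com -> 10.0.0.2 (expiry=0+9=9). clock=0
Op 2: tick 8 -> clock=8.
Op 3: tick 1 -> clock=9. purged={a.com}
Op 4: tick 3 -> clock=12.
Op 5: tick 8 -> clock=20.
Op 6: tick 6 -> clock=26.
Op 7: tick 3 -> clock=29.
Op 8: insert a.com -> 10.0.0.1 (expiry=29+9=38). clock=29
Op 9: insert a.com -> 10.0.0.2 (expiry=29+1=30). clock=29
Op 10: tick 1 -> clock=30. purged={a.com}
Op 11: tick 1 -> clock=31.
Op 12: insert c.com -> 10.0.0.1 (expiry=31+4=35). clock=31
Op 13: insert d.com -> 10.0.0.2 (expiry=31+5=36). clock=31
Op 14: insert a.com -> 10.0.0.1 (expiry=31+9=40). clock=31
Op 15: tick 5 -> clock=36. purged={c.com,d.com}
Op 16: tick 1 -> clock=37.
Op 17: tick 8 -> clock=45. purged={a.com}
Op 18: insert c.com -> 10.0.0.2 (expiry=45+12=57). clock=45
Op 19: tick 7 -> clock=52.
Op 20: insert d.com -> 10.0.0.1 (expiry=52+6=58). clock=52
Op 21: insert c.com -> 10.0.0.2 (expiry=52+12=64). clock=52
Op 22: tick 4 -> clock=56.
Op 23: tick 5 -> clock=61. purged={d.com}
Op 24: insert b.com -> 10.0.0.2 (expiry=61+8=69). clock=61
lookup b.com: present, ip=10.0.0.2 expiry=69 > clock=61

Answer: 10.0.0.2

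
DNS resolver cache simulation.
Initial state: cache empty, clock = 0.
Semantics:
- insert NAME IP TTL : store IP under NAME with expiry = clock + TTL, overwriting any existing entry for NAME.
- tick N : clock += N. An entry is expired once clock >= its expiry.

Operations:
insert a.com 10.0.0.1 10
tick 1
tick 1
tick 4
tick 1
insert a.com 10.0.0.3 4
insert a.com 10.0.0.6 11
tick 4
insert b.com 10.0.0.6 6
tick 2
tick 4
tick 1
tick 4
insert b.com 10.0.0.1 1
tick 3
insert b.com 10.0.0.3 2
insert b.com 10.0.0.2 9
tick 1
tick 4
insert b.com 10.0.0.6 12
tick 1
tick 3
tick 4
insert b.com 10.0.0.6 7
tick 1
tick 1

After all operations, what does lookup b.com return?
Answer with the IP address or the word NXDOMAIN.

Answer: 10.0.0.6

Derivation:
Op 1: insert a.com -> 10.0.0.1 (expiry=0+10=10). clock=0
Op 2: tick 1 -> clock=1.
Op 3: tick 1 -> clock=2.
Op 4: tick 4 -> clock=6.
Op 5: tick 1 -> clock=7.
Op 6: insert a.com -> 10.0.0.3 (expiry=7+4=11). clock=7
Op 7: insert a.com -> 10.0.0.6 (expiry=7+11=18). clock=7
Op 8: tick 4 -> clock=11.
Op 9: insert b.com -> 10.0.0.6 (expiry=11+6=17). clock=11
Op 10: tick 2 -> clock=13.
Op 11: tick 4 -> clock=17. purged={b.com}
Op 12: tick 1 -> clock=18. purged={a.com}
Op 13: tick 4 -> clock=22.
Op 14: insert b.com -> 10.0.0.1 (expiry=22+1=23). clock=22
Op 15: tick 3 -> clock=25. purged={b.com}
Op 16: insert b.com -> 10.0.0.3 (expiry=25+2=27). clock=25
Op 17: insert b.com -> 10.0.0.2 (expiry=25+9=34). clock=25
Op 18: tick 1 -> clock=26.
Op 19: tick 4 -> clock=30.
Op 20: insert b.com -> 10.0.0.6 (expiry=30+12=42). clock=30
Op 21: tick 1 -> clock=31.
Op 22: tick 3 -> clock=34.
Op 23: tick 4 -> clock=38.
Op 24: insert b.com -> 10.0.0.6 (expiry=38+7=45). clock=38
Op 25: tick 1 -> clock=39.
Op 26: tick 1 -> clock=40.
lookup b.com: present, ip=10.0.0.6 expiry=45 > clock=40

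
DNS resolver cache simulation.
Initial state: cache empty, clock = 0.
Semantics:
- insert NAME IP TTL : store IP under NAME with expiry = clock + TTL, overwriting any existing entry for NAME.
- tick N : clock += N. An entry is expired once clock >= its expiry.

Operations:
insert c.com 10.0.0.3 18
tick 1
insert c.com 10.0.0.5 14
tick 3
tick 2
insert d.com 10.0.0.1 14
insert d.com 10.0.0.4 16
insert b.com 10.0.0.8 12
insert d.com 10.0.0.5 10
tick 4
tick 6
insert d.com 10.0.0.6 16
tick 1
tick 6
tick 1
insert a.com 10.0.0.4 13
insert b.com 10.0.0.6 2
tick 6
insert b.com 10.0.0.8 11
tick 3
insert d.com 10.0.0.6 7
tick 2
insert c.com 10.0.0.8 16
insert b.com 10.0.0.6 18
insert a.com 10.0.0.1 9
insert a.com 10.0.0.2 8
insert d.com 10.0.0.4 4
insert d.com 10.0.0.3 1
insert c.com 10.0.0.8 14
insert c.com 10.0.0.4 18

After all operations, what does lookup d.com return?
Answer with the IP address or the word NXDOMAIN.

Op 1: insert c.com -> 10.0.0.3 (expiry=0+18=18). clock=0
Op 2: tick 1 -> clock=1.
Op 3: insert c.com -> 10.0.0.5 (expiry=1+14=15). clock=1
Op 4: tick 3 -> clock=4.
Op 5: tick 2 -> clock=6.
Op 6: insert d.com -> 10.0.0.1 (expiry=6+14=20). clock=6
Op 7: insert d.com -> 10.0.0.4 (expiry=6+16=22). clock=6
Op 8: insert b.com -> 10.0.0.8 (expiry=6+12=18). clock=6
Op 9: insert d.com -> 10.0.0.5 (expiry=6+10=16). clock=6
Op 10: tick 4 -> clock=10.
Op 11: tick 6 -> clock=16. purged={c.com,d.com}
Op 12: insert d.com -> 10.0.0.6 (expiry=16+16=32). clock=16
Op 13: tick 1 -> clock=17.
Op 14: tick 6 -> clock=23. purged={b.com}
Op 15: tick 1 -> clock=24.
Op 16: insert a.com -> 10.0.0.4 (expiry=24+13=37). clock=24
Op 17: insert b.com -> 10.0.0.6 (expiry=24+2=26). clock=24
Op 18: tick 6 -> clock=30. purged={b.com}
Op 19: insert b.com -> 10.0.0.8 (expiry=30+11=41). clock=30
Op 20: tick 3 -> clock=33. purged={d.com}
Op 21: insert d.com -> 10.0.0.6 (expiry=33+7=40). clock=33
Op 22: tick 2 -> clock=35.
Op 23: insert c.com -> 10.0.0.8 (expiry=35+16=51). clock=35
Op 24: insert b.com -> 10.0.0.6 (expiry=35+18=53). clock=35
Op 25: insert a.com -> 10.0.0.1 (expiry=35+9=44). clock=35
Op 26: insert a.com -> 10.0.0.2 (expiry=35+8=43). clock=35
Op 27: insert d.com -> 10.0.0.4 (expiry=35+4=39). clock=35
Op 28: insert d.com -> 10.0.0.3 (expiry=35+1=36). clock=35
Op 29: insert c.com -> 10.0.0.8 (expiry=35+14=49). clock=35
Op 30: insert c.com -> 10.0.0.4 (expiry=35+18=53). clock=35
lookup d.com: present, ip=10.0.0.3 expiry=36 > clock=35

Answer: 10.0.0.3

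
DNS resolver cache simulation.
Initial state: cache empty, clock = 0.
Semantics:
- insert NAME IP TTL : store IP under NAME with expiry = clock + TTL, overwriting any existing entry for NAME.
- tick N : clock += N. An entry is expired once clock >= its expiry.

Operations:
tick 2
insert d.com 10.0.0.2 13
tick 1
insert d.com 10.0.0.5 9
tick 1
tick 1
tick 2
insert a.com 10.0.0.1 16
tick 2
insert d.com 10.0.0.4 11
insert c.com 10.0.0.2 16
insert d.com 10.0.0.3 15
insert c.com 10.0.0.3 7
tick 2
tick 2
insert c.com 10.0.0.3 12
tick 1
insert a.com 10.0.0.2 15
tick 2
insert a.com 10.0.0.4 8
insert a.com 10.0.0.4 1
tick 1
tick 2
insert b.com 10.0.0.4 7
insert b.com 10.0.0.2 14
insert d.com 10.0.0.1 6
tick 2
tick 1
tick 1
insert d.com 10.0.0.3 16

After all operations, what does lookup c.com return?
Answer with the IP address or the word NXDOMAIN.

Answer: 10.0.0.3

Derivation:
Op 1: tick 2 -> clock=2.
Op 2: insert d.com -> 10.0.0.2 (expiry=2+13=15). clock=2
Op 3: tick 1 -> clock=3.
Op 4: insert d.com -> 10.0.0.5 (expiry=3+9=12). clock=3
Op 5: tick 1 -> clock=4.
Op 6: tick 1 -> clock=5.
Op 7: tick 2 -> clock=7.
Op 8: insert a.com -> 10.0.0.1 (expiry=7+16=23). clock=7
Op 9: tick 2 -> clock=9.
Op 10: insert d.com -> 10.0.0.4 (expiry=9+11=20). clock=9
Op 11: insert c.com -> 10.0.0.2 (expiry=9+16=25). clock=9
Op 12: insert d.com -> 10.0.0.3 (expiry=9+15=24). clock=9
Op 13: insert c.com -> 10.0.0.3 (expiry=9+7=16). clock=9
Op 14: tick 2 -> clock=11.
Op 15: tick 2 -> clock=13.
Op 16: insert c.com -> 10.0.0.3 (expiry=13+12=25). clock=13
Op 17: tick 1 -> clock=14.
Op 18: insert a.com -> 10.0.0.2 (expiry=14+15=29). clock=14
Op 19: tick 2 -> clock=16.
Op 20: insert a.com -> 10.0.0.4 (expiry=16+8=24). clock=16
Op 21: insert a.com -> 10.0.0.4 (expiry=16+1=17). clock=16
Op 22: tick 1 -> clock=17. purged={a.com}
Op 23: tick 2 -> clock=19.
Op 24: insert b.com -> 10.0.0.4 (expiry=19+7=26). clock=19
Op 25: insert b.com -> 10.0.0.2 (expiry=19+14=33). clock=19
Op 26: insert d.com -> 10.0.0.1 (expiry=19+6=25). clock=19
Op 27: tick 2 -> clock=21.
Op 28: tick 1 -> clock=22.
Op 29: tick 1 -> clock=23.
Op 30: insert d.com -> 10.0.0.3 (expiry=23+16=39). clock=23
lookup c.com: present, ip=10.0.0.3 expiry=25 > clock=23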